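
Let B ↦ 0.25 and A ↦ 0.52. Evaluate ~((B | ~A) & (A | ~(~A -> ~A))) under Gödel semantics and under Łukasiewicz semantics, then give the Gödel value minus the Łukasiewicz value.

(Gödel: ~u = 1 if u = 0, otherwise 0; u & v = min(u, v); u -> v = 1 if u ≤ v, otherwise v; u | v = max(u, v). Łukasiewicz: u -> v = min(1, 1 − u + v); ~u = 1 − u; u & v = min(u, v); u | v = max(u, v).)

-0.52

Gödel evaluation:
  ~A: Gödel ¬ of 0.52 = 0 (operand ≠ 0)
  (B | ~A) = max(0.25, 0) = 0.25
  ~A: Gödel ¬ of 0.52 = 0 (operand ≠ 0)
  ~A: Gödel ¬ of 0.52 = 0 (operand ≠ 0)
  (~A -> ~A): 0 ≤ 0, so result = 1
  ~(~A -> ~A): Gödel ¬ of 1 = 0 (operand ≠ 0)
  (A | ~(~A -> ~A)) = max(0.52, 0) = 0.52
  ((B | ~A) & (A | ~(~A -> ~A))) = min(0.25, 0.52) = 0.25
  ~((B | ~A) & (A | ~(~A -> ~A))): Gödel ¬ of 0.25 = 0 (operand ≠ 0)
  Gödel value = 0
Łukasiewicz evaluation:
  ~A: Łukasiewicz ¬ gives 1 − 0.52 = 0.48
  (B | ~A) = max(0.25, 0.48) = 0.48
  ~A: Łukasiewicz ¬ gives 1 − 0.52 = 0.48
  ~A: Łukasiewicz ¬ gives 1 − 0.52 = 0.48
  (~A -> ~A): min(1, 1 − 0.48 + 0.48) = 1
  ~(~A -> ~A): Łukasiewicz ¬ gives 1 − 1 = 0
  (A | ~(~A -> ~A)) = max(0.52, 0) = 0.52
  ((B | ~A) & (A | ~(~A -> ~A))) = min(0.48, 0.52) = 0.48
  ~((B | ~A) & (A | ~(~A -> ~A))): Łukasiewicz ¬ gives 1 − 0.48 = 0.52
  Łukasiewicz value = 0.52
Difference: 0 − 0.52 = -0.52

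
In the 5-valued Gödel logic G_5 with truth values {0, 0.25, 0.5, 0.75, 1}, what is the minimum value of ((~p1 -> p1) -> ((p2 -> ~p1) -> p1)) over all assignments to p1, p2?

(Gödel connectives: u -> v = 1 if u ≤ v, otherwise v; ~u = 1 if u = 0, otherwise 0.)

0.25

The minimum is attained at p1 = 0.25, p2 = 0:
  ~p1: Gödel ¬ of 0.25 = 0 (operand ≠ 0)
  (~p1 -> p1): 0 ≤ 0.25, so result = 1
  ~p1: Gödel ¬ of 0.25 = 0 (operand ≠ 0)
  (p2 -> ~p1): 0 ≤ 0, so result = 1
  ((p2 -> ~p1) -> p1): 1 > 0.25, so result = 0.25
  ((~p1 -> p1) -> ((p2 -> ~p1) -> p1)): 1 > 0.25, so result = 0.25
Checking all 25 assignments confirms none give a value below 0.25.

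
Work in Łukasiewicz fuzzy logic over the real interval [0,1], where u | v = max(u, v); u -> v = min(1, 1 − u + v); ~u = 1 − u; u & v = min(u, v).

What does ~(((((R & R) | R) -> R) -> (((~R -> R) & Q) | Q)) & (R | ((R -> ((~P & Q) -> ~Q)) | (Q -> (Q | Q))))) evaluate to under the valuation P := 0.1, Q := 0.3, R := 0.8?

(R & R) = min(0.8, 0.8) = 0.8
((R & R) | R) = max(0.8, 0.8) = 0.8
(((R & R) | R) -> R): min(1, 1 − 0.8 + 0.8) = 1
~R: Łukasiewicz ¬ gives 1 − 0.8 = 0.2
(~R -> R): min(1, 1 − 0.2 + 0.8) = 1
((~R -> R) & Q) = min(1, 0.3) = 0.3
(((~R -> R) & Q) | Q) = max(0.3, 0.3) = 0.3
((((R & R) | R) -> R) -> (((~R -> R) & Q) | Q)): min(1, 1 − 1 + 0.3) = 0.3
~P: Łukasiewicz ¬ gives 1 − 0.1 = 0.9
(~P & Q) = min(0.9, 0.3) = 0.3
~Q: Łukasiewicz ¬ gives 1 − 0.3 = 0.7
((~P & Q) -> ~Q): min(1, 1 − 0.3 + 0.7) = 1
(R -> ((~P & Q) -> ~Q)): min(1, 1 − 0.8 + 1) = 1
(Q | Q) = max(0.3, 0.3) = 0.3
(Q -> (Q | Q)): min(1, 1 − 0.3 + 0.3) = 1
((R -> ((~P & Q) -> ~Q)) | (Q -> (Q | Q))) = max(1, 1) = 1
(R | ((R -> ((~P & Q) -> ~Q)) | (Q -> (Q | Q)))) = max(0.8, 1) = 1
(((((R & R) | R) -> R) -> (((~R -> R) & Q) | Q)) & (R | ((R -> ((~P & Q) -> ~Q)) | (Q -> (Q | Q))))) = min(0.3, 1) = 0.3
~(((((R & R) | R) -> R) -> (((~R -> R) & Q) | Q)) & (R | ((R -> ((~P & Q) -> ~Q)) | (Q -> (Q | Q))))): Łukasiewicz ¬ gives 1 − 0.3 = 0.7

0.70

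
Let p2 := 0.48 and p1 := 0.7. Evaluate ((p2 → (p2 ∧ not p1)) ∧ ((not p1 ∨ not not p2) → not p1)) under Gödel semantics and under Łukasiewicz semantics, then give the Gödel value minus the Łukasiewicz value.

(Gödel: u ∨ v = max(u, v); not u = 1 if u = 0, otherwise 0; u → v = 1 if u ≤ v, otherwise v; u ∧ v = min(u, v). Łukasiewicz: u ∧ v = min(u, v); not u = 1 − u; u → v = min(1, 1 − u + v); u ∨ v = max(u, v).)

Gödel evaluation:
  not p1: Gödel ¬ of 0.7 = 0 (operand ≠ 0)
  (p2 ∧ not p1) = min(0.48, 0) = 0
  (p2 → (p2 ∧ not p1)): 0.48 > 0, so result = 0
  not p1: Gödel ¬ of 0.7 = 0 (operand ≠ 0)
  not p2: Gödel ¬ of 0.48 = 0 (operand ≠ 0)
  not not p2: Gödel ¬ of 0 = 1 (operand is 0)
  (not p1 ∨ not not p2) = max(0, 1) = 1
  not p1: Gödel ¬ of 0.7 = 0 (operand ≠ 0)
  ((not p1 ∨ not not p2) → not p1): 1 > 0, so result = 0
  ((p2 → (p2 ∧ not p1)) ∧ ((not p1 ∨ not not p2) → not p1)) = min(0, 0) = 0
  Gödel value = 0
Łukasiewicz evaluation:
  not p1: Łukasiewicz ¬ gives 1 − 0.7 = 0.3
  (p2 ∧ not p1) = min(0.48, 0.3) = 0.3
  (p2 → (p2 ∧ not p1)): min(1, 1 − 0.48 + 0.3) = 0.82
  not p1: Łukasiewicz ¬ gives 1 − 0.7 = 0.3
  not p2: Łukasiewicz ¬ gives 1 − 0.48 = 0.52
  not not p2: Łukasiewicz ¬ gives 1 − 0.52 = 0.48
  (not p1 ∨ not not p2) = max(0.3, 0.48) = 0.48
  not p1: Łukasiewicz ¬ gives 1 − 0.7 = 0.3
  ((not p1 ∨ not not p2) → not p1): min(1, 1 − 0.48 + 0.3) = 0.82
  ((p2 → (p2 ∧ not p1)) ∧ ((not p1 ∨ not not p2) → not p1)) = min(0.82, 0.82) = 0.82
  Łukasiewicz value = 0.82
Difference: 0 − 0.82 = -0.82

-0.82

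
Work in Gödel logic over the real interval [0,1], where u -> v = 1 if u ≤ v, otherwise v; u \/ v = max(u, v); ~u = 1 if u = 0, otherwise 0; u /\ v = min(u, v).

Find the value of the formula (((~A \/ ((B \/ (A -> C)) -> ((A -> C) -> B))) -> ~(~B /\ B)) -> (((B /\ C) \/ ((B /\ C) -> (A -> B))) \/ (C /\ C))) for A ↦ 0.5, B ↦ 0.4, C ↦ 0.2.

~A: Gödel ¬ of 0.5 = 0 (operand ≠ 0)
(A -> C): 0.5 > 0.2, so result = 0.2
(B \/ (A -> C)) = max(0.4, 0.2) = 0.4
(A -> C): 0.5 > 0.2, so result = 0.2
((A -> C) -> B): 0.2 ≤ 0.4, so result = 1
((B \/ (A -> C)) -> ((A -> C) -> B)): 0.4 ≤ 1, so result = 1
(~A \/ ((B \/ (A -> C)) -> ((A -> C) -> B))) = max(0, 1) = 1
~B: Gödel ¬ of 0.4 = 0 (operand ≠ 0)
(~B /\ B) = min(0, 0.4) = 0
~(~B /\ B): Gödel ¬ of 0 = 1 (operand is 0)
((~A \/ ((B \/ (A -> C)) -> ((A -> C) -> B))) -> ~(~B /\ B)): 1 ≤ 1, so result = 1
(B /\ C) = min(0.4, 0.2) = 0.2
(B /\ C) = min(0.4, 0.2) = 0.2
(A -> B): 0.5 > 0.4, so result = 0.4
((B /\ C) -> (A -> B)): 0.2 ≤ 0.4, so result = 1
((B /\ C) \/ ((B /\ C) -> (A -> B))) = max(0.2, 1) = 1
(C /\ C) = min(0.2, 0.2) = 0.2
(((B /\ C) \/ ((B /\ C) -> (A -> B))) \/ (C /\ C)) = max(1, 0.2) = 1
(((~A \/ ((B \/ (A -> C)) -> ((A -> C) -> B))) -> ~(~B /\ B)) -> (((B /\ C) \/ ((B /\ C) -> (A -> B))) \/ (C /\ C))): 1 ≤ 1, so result = 1

1.00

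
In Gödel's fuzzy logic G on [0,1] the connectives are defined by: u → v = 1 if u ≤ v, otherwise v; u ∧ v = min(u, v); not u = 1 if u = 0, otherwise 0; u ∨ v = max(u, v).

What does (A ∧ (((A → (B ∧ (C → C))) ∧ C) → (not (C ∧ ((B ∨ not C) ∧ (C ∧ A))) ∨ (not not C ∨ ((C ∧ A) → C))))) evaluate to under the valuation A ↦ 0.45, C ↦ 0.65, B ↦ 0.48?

(C → C): 0.65 ≤ 0.65, so result = 1
(B ∧ (C → C)) = min(0.48, 1) = 0.48
(A → (B ∧ (C → C))): 0.45 ≤ 0.48, so result = 1
((A → (B ∧ (C → C))) ∧ C) = min(1, 0.65) = 0.65
not C: Gödel ¬ of 0.65 = 0 (operand ≠ 0)
(B ∨ not C) = max(0.48, 0) = 0.48
(C ∧ A) = min(0.65, 0.45) = 0.45
((B ∨ not C) ∧ (C ∧ A)) = min(0.48, 0.45) = 0.45
(C ∧ ((B ∨ not C) ∧ (C ∧ A))) = min(0.65, 0.45) = 0.45
not (C ∧ ((B ∨ not C) ∧ (C ∧ A))): Gödel ¬ of 0.45 = 0 (operand ≠ 0)
not C: Gödel ¬ of 0.65 = 0 (operand ≠ 0)
not not C: Gödel ¬ of 0 = 1 (operand is 0)
(C ∧ A) = min(0.65, 0.45) = 0.45
((C ∧ A) → C): 0.45 ≤ 0.65, so result = 1
(not not C ∨ ((C ∧ A) → C)) = max(1, 1) = 1
(not (C ∧ ((B ∨ not C) ∧ (C ∧ A))) ∨ (not not C ∨ ((C ∧ A) → C))) = max(0, 1) = 1
(((A → (B ∧ (C → C))) ∧ C) → (not (C ∧ ((B ∨ not C) ∧ (C ∧ A))) ∨ (not not C ∨ ((C ∧ A) → C)))): 0.65 ≤ 1, so result = 1
(A ∧ (((A → (B ∧ (C → C))) ∧ C) → (not (C ∧ ((B ∨ not C) ∧ (C ∧ A))) ∨ (not not C ∨ ((C ∧ A) → C))))) = min(0.45, 1) = 0.45

0.45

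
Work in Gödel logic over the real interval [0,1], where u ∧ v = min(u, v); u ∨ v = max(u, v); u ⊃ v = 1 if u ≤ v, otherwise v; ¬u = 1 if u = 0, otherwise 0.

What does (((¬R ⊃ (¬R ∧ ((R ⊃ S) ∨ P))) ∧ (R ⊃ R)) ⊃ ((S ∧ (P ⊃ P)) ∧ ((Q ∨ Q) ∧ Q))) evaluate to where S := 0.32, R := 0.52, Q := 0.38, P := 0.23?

0.32

¬R: Gödel ¬ of 0.52 = 0 (operand ≠ 0)
¬R: Gödel ¬ of 0.52 = 0 (operand ≠ 0)
(R ⊃ S): 0.52 > 0.32, so result = 0.32
((R ⊃ S) ∨ P) = max(0.32, 0.23) = 0.32
(¬R ∧ ((R ⊃ S) ∨ P)) = min(0, 0.32) = 0
(¬R ⊃ (¬R ∧ ((R ⊃ S) ∨ P))): 0 ≤ 0, so result = 1
(R ⊃ R): 0.52 ≤ 0.52, so result = 1
((¬R ⊃ (¬R ∧ ((R ⊃ S) ∨ P))) ∧ (R ⊃ R)) = min(1, 1) = 1
(P ⊃ P): 0.23 ≤ 0.23, so result = 1
(S ∧ (P ⊃ P)) = min(0.32, 1) = 0.32
(Q ∨ Q) = max(0.38, 0.38) = 0.38
((Q ∨ Q) ∧ Q) = min(0.38, 0.38) = 0.38
((S ∧ (P ⊃ P)) ∧ ((Q ∨ Q) ∧ Q)) = min(0.32, 0.38) = 0.32
(((¬R ⊃ (¬R ∧ ((R ⊃ S) ∨ P))) ∧ (R ⊃ R)) ⊃ ((S ∧ (P ⊃ P)) ∧ ((Q ∨ Q) ∧ Q))): 1 > 0.32, so result = 0.32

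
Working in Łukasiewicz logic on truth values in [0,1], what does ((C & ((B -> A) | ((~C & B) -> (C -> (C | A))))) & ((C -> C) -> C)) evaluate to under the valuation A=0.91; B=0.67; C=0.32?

0.32

(B -> A): min(1, 1 − 0.67 + 0.91) = 1
~C: Łukasiewicz ¬ gives 1 − 0.32 = 0.68
(~C & B) = min(0.68, 0.67) = 0.67
(C | A) = max(0.32, 0.91) = 0.91
(C -> (C | A)): min(1, 1 − 0.32 + 0.91) = 1
((~C & B) -> (C -> (C | A))): min(1, 1 − 0.67 + 1) = 1
((B -> A) | ((~C & B) -> (C -> (C | A)))) = max(1, 1) = 1
(C & ((B -> A) | ((~C & B) -> (C -> (C | A))))) = min(0.32, 1) = 0.32
(C -> C): min(1, 1 − 0.32 + 0.32) = 1
((C -> C) -> C): min(1, 1 − 1 + 0.32) = 0.32
((C & ((B -> A) | ((~C & B) -> (C -> (C | A))))) & ((C -> C) -> C)) = min(0.32, 0.32) = 0.32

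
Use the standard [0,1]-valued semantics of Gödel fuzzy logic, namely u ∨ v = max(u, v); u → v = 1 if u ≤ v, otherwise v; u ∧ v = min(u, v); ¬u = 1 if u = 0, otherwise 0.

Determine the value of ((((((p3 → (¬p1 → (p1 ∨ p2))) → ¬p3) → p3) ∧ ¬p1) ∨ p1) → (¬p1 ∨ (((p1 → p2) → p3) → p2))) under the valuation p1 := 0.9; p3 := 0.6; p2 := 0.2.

0.20

¬p1: Gödel ¬ of 0.9 = 0 (operand ≠ 0)
(p1 ∨ p2) = max(0.9, 0.2) = 0.9
(¬p1 → (p1 ∨ p2)): 0 ≤ 0.9, so result = 1
(p3 → (¬p1 → (p1 ∨ p2))): 0.6 ≤ 1, so result = 1
¬p3: Gödel ¬ of 0.6 = 0 (operand ≠ 0)
((p3 → (¬p1 → (p1 ∨ p2))) → ¬p3): 1 > 0, so result = 0
(((p3 → (¬p1 → (p1 ∨ p2))) → ¬p3) → p3): 0 ≤ 0.6, so result = 1
¬p1: Gödel ¬ of 0.9 = 0 (operand ≠ 0)
((((p3 → (¬p1 → (p1 ∨ p2))) → ¬p3) → p3) ∧ ¬p1) = min(1, 0) = 0
(((((p3 → (¬p1 → (p1 ∨ p2))) → ¬p3) → p3) ∧ ¬p1) ∨ p1) = max(0, 0.9) = 0.9
¬p1: Gödel ¬ of 0.9 = 0 (operand ≠ 0)
(p1 → p2): 0.9 > 0.2, so result = 0.2
((p1 → p2) → p3): 0.2 ≤ 0.6, so result = 1
(((p1 → p2) → p3) → p2): 1 > 0.2, so result = 0.2
(¬p1 ∨ (((p1 → p2) → p3) → p2)) = max(0, 0.2) = 0.2
((((((p3 → (¬p1 → (p1 ∨ p2))) → ¬p3) → p3) ∧ ¬p1) ∨ p1) → (¬p1 ∨ (((p1 → p2) → p3) → p2))): 0.9 > 0.2, so result = 0.2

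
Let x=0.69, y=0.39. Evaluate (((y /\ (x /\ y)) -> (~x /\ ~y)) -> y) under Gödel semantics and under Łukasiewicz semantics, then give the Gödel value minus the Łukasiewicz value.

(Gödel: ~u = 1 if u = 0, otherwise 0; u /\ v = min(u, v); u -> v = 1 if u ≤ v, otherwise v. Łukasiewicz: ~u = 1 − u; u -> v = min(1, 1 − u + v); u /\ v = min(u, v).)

0.53

Gödel evaluation:
  (x /\ y) = min(0.69, 0.39) = 0.39
  (y /\ (x /\ y)) = min(0.39, 0.39) = 0.39
  ~x: Gödel ¬ of 0.69 = 0 (operand ≠ 0)
  ~y: Gödel ¬ of 0.39 = 0 (operand ≠ 0)
  (~x /\ ~y) = min(0, 0) = 0
  ((y /\ (x /\ y)) -> (~x /\ ~y)): 0.39 > 0, so result = 0
  (((y /\ (x /\ y)) -> (~x /\ ~y)) -> y): 0 ≤ 0.39, so result = 1
  Gödel value = 1
Łukasiewicz evaluation:
  (x /\ y) = min(0.69, 0.39) = 0.39
  (y /\ (x /\ y)) = min(0.39, 0.39) = 0.39
  ~x: Łukasiewicz ¬ gives 1 − 0.69 = 0.31
  ~y: Łukasiewicz ¬ gives 1 − 0.39 = 0.61
  (~x /\ ~y) = min(0.31, 0.61) = 0.31
  ((y /\ (x /\ y)) -> (~x /\ ~y)): min(1, 1 − 0.39 + 0.31) = 0.92
  (((y /\ (x /\ y)) -> (~x /\ ~y)) -> y): min(1, 1 − 0.92 + 0.39) = 0.47
  Łukasiewicz value = 0.47
Difference: 1 − 0.47 = 0.53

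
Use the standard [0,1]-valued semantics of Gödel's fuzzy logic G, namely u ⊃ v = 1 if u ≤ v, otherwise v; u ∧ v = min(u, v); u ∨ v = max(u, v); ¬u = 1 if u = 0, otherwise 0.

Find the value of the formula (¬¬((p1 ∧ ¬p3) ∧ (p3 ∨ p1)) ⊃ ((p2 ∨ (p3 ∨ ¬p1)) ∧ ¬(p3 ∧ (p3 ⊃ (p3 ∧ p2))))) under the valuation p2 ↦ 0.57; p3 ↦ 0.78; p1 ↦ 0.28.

¬p3: Gödel ¬ of 0.78 = 0 (operand ≠ 0)
(p1 ∧ ¬p3) = min(0.28, 0) = 0
(p3 ∨ p1) = max(0.78, 0.28) = 0.78
((p1 ∧ ¬p3) ∧ (p3 ∨ p1)) = min(0, 0.78) = 0
¬((p1 ∧ ¬p3) ∧ (p3 ∨ p1)): Gödel ¬ of 0 = 1 (operand is 0)
¬¬((p1 ∧ ¬p3) ∧ (p3 ∨ p1)): Gödel ¬ of 1 = 0 (operand ≠ 0)
¬p1: Gödel ¬ of 0.28 = 0 (operand ≠ 0)
(p3 ∨ ¬p1) = max(0.78, 0) = 0.78
(p2 ∨ (p3 ∨ ¬p1)) = max(0.57, 0.78) = 0.78
(p3 ∧ p2) = min(0.78, 0.57) = 0.57
(p3 ⊃ (p3 ∧ p2)): 0.78 > 0.57, so result = 0.57
(p3 ∧ (p3 ⊃ (p3 ∧ p2))) = min(0.78, 0.57) = 0.57
¬(p3 ∧ (p3 ⊃ (p3 ∧ p2))): Gödel ¬ of 0.57 = 0 (operand ≠ 0)
((p2 ∨ (p3 ∨ ¬p1)) ∧ ¬(p3 ∧ (p3 ⊃ (p3 ∧ p2)))) = min(0.78, 0) = 0
(¬¬((p1 ∧ ¬p3) ∧ (p3 ∨ p1)) ⊃ ((p2 ∨ (p3 ∨ ¬p1)) ∧ ¬(p3 ∧ (p3 ⊃ (p3 ∧ p2))))): 0 ≤ 0, so result = 1

1.00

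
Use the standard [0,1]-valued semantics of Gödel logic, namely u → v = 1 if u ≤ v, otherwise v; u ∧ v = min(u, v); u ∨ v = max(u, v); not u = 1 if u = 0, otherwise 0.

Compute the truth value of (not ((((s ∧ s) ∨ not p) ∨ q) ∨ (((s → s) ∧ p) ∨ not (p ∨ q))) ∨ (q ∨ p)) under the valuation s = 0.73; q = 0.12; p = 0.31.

0.31

(s ∧ s) = min(0.73, 0.73) = 0.73
not p: Gödel ¬ of 0.31 = 0 (operand ≠ 0)
((s ∧ s) ∨ not p) = max(0.73, 0) = 0.73
(((s ∧ s) ∨ not p) ∨ q) = max(0.73, 0.12) = 0.73
(s → s): 0.73 ≤ 0.73, so result = 1
((s → s) ∧ p) = min(1, 0.31) = 0.31
(p ∨ q) = max(0.31, 0.12) = 0.31
not (p ∨ q): Gödel ¬ of 0.31 = 0 (operand ≠ 0)
(((s → s) ∧ p) ∨ not (p ∨ q)) = max(0.31, 0) = 0.31
((((s ∧ s) ∨ not p) ∨ q) ∨ (((s → s) ∧ p) ∨ not (p ∨ q))) = max(0.73, 0.31) = 0.73
not ((((s ∧ s) ∨ not p) ∨ q) ∨ (((s → s) ∧ p) ∨ not (p ∨ q))): Gödel ¬ of 0.73 = 0 (operand ≠ 0)
(q ∨ p) = max(0.12, 0.31) = 0.31
(not ((((s ∧ s) ∨ not p) ∨ q) ∨ (((s → s) ∧ p) ∨ not (p ∨ q))) ∨ (q ∨ p)) = max(0, 0.31) = 0.31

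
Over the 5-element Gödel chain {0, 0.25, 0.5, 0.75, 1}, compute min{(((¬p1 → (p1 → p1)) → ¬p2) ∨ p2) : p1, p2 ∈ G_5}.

0.25

The minimum is attained at p1 = 0, p2 = 0.25:
  ¬p1: Gödel ¬ of 0 = 1 (operand is 0)
  (p1 → p1): 0 ≤ 0, so result = 1
  (¬p1 → (p1 → p1)): 1 ≤ 1, so result = 1
  ¬p2: Gödel ¬ of 0.25 = 0 (operand ≠ 0)
  ((¬p1 → (p1 → p1)) → ¬p2): 1 > 0, so result = 0
  (((¬p1 → (p1 → p1)) → ¬p2) ∨ p2) = max(0, 0.25) = 0.25
Checking all 25 assignments confirms none give a value below 0.25.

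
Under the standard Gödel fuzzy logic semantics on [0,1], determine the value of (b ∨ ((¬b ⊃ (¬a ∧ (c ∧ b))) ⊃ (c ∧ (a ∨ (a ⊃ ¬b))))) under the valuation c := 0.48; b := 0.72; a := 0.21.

0.72

¬b: Gödel ¬ of 0.72 = 0 (operand ≠ 0)
¬a: Gödel ¬ of 0.21 = 0 (operand ≠ 0)
(c ∧ b) = min(0.48, 0.72) = 0.48
(¬a ∧ (c ∧ b)) = min(0, 0.48) = 0
(¬b ⊃ (¬a ∧ (c ∧ b))): 0 ≤ 0, so result = 1
¬b: Gödel ¬ of 0.72 = 0 (operand ≠ 0)
(a ⊃ ¬b): 0.21 > 0, so result = 0
(a ∨ (a ⊃ ¬b)) = max(0.21, 0) = 0.21
(c ∧ (a ∨ (a ⊃ ¬b))) = min(0.48, 0.21) = 0.21
((¬b ⊃ (¬a ∧ (c ∧ b))) ⊃ (c ∧ (a ∨ (a ⊃ ¬b)))): 1 > 0.21, so result = 0.21
(b ∨ ((¬b ⊃ (¬a ∧ (c ∧ b))) ⊃ (c ∧ (a ∨ (a ⊃ ¬b))))) = max(0.72, 0.21) = 0.72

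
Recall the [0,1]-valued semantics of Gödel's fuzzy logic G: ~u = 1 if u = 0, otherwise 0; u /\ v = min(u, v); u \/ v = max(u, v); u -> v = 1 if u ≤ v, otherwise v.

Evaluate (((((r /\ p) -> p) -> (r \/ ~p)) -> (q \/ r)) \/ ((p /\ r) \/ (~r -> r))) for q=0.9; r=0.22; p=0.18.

1.00

(r /\ p) = min(0.22, 0.18) = 0.18
((r /\ p) -> p): 0.18 ≤ 0.18, so result = 1
~p: Gödel ¬ of 0.18 = 0 (operand ≠ 0)
(r \/ ~p) = max(0.22, 0) = 0.22
(((r /\ p) -> p) -> (r \/ ~p)): 1 > 0.22, so result = 0.22
(q \/ r) = max(0.9, 0.22) = 0.9
((((r /\ p) -> p) -> (r \/ ~p)) -> (q \/ r)): 0.22 ≤ 0.9, so result = 1
(p /\ r) = min(0.18, 0.22) = 0.18
~r: Gödel ¬ of 0.22 = 0 (operand ≠ 0)
(~r -> r): 0 ≤ 0.22, so result = 1
((p /\ r) \/ (~r -> r)) = max(0.18, 1) = 1
(((((r /\ p) -> p) -> (r \/ ~p)) -> (q \/ r)) \/ ((p /\ r) \/ (~r -> r))) = max(1, 1) = 1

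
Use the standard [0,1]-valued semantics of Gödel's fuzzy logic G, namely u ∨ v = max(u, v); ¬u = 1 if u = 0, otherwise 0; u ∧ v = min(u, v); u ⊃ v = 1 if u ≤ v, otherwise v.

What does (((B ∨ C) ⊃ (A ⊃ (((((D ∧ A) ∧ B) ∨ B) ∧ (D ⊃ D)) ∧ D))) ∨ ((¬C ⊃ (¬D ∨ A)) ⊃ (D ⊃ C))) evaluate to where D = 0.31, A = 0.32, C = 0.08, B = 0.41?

(B ∨ C) = max(0.41, 0.08) = 0.41
(D ∧ A) = min(0.31, 0.32) = 0.31
((D ∧ A) ∧ B) = min(0.31, 0.41) = 0.31
(((D ∧ A) ∧ B) ∨ B) = max(0.31, 0.41) = 0.41
(D ⊃ D): 0.31 ≤ 0.31, so result = 1
((((D ∧ A) ∧ B) ∨ B) ∧ (D ⊃ D)) = min(0.41, 1) = 0.41
(((((D ∧ A) ∧ B) ∨ B) ∧ (D ⊃ D)) ∧ D) = min(0.41, 0.31) = 0.31
(A ⊃ (((((D ∧ A) ∧ B) ∨ B) ∧ (D ⊃ D)) ∧ D)): 0.32 > 0.31, so result = 0.31
((B ∨ C) ⊃ (A ⊃ (((((D ∧ A) ∧ B) ∨ B) ∧ (D ⊃ D)) ∧ D))): 0.41 > 0.31, so result = 0.31
¬C: Gödel ¬ of 0.08 = 0 (operand ≠ 0)
¬D: Gödel ¬ of 0.31 = 0 (operand ≠ 0)
(¬D ∨ A) = max(0, 0.32) = 0.32
(¬C ⊃ (¬D ∨ A)): 0 ≤ 0.32, so result = 1
(D ⊃ C): 0.31 > 0.08, so result = 0.08
((¬C ⊃ (¬D ∨ A)) ⊃ (D ⊃ C)): 1 > 0.08, so result = 0.08
(((B ∨ C) ⊃ (A ⊃ (((((D ∧ A) ∧ B) ∨ B) ∧ (D ⊃ D)) ∧ D))) ∨ ((¬C ⊃ (¬D ∨ A)) ⊃ (D ⊃ C))) = max(0.31, 0.08) = 0.31

0.31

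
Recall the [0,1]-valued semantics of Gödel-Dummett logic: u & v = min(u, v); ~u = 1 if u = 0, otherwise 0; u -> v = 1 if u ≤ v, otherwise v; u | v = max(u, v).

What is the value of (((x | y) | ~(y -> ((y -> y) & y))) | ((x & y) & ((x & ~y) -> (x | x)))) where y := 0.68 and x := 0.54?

(x | y) = max(0.54, 0.68) = 0.68
(y -> y): 0.68 ≤ 0.68, so result = 1
((y -> y) & y) = min(1, 0.68) = 0.68
(y -> ((y -> y) & y)): 0.68 ≤ 0.68, so result = 1
~(y -> ((y -> y) & y)): Gödel ¬ of 1 = 0 (operand ≠ 0)
((x | y) | ~(y -> ((y -> y) & y))) = max(0.68, 0) = 0.68
(x & y) = min(0.54, 0.68) = 0.54
~y: Gödel ¬ of 0.68 = 0 (operand ≠ 0)
(x & ~y) = min(0.54, 0) = 0
(x | x) = max(0.54, 0.54) = 0.54
((x & ~y) -> (x | x)): 0 ≤ 0.54, so result = 1
((x & y) & ((x & ~y) -> (x | x))) = min(0.54, 1) = 0.54
(((x | y) | ~(y -> ((y -> y) & y))) | ((x & y) & ((x & ~y) -> (x | x)))) = max(0.68, 0.54) = 0.68

0.68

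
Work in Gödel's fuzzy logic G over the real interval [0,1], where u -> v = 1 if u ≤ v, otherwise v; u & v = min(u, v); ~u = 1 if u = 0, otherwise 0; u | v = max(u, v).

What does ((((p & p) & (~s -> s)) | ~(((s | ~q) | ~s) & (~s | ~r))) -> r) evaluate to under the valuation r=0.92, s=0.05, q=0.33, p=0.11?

0.92

(p & p) = min(0.11, 0.11) = 0.11
~s: Gödel ¬ of 0.05 = 0 (operand ≠ 0)
(~s -> s): 0 ≤ 0.05, so result = 1
((p & p) & (~s -> s)) = min(0.11, 1) = 0.11
~q: Gödel ¬ of 0.33 = 0 (operand ≠ 0)
(s | ~q) = max(0.05, 0) = 0.05
~s: Gödel ¬ of 0.05 = 0 (operand ≠ 0)
((s | ~q) | ~s) = max(0.05, 0) = 0.05
~s: Gödel ¬ of 0.05 = 0 (operand ≠ 0)
~r: Gödel ¬ of 0.92 = 0 (operand ≠ 0)
(~s | ~r) = max(0, 0) = 0
(((s | ~q) | ~s) & (~s | ~r)) = min(0.05, 0) = 0
~(((s | ~q) | ~s) & (~s | ~r)): Gödel ¬ of 0 = 1 (operand is 0)
(((p & p) & (~s -> s)) | ~(((s | ~q) | ~s) & (~s | ~r))) = max(0.11, 1) = 1
((((p & p) & (~s -> s)) | ~(((s | ~q) | ~s) & (~s | ~r))) -> r): 1 > 0.92, so result = 0.92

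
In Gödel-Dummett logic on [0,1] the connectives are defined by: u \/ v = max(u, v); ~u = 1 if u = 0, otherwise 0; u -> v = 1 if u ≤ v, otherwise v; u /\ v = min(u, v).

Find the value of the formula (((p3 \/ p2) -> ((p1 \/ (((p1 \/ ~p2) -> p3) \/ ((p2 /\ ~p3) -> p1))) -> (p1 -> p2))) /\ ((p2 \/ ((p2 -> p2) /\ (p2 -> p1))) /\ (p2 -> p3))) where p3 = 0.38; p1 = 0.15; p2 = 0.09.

0.09

(p3 \/ p2) = max(0.38, 0.09) = 0.38
~p2: Gödel ¬ of 0.09 = 0 (operand ≠ 0)
(p1 \/ ~p2) = max(0.15, 0) = 0.15
((p1 \/ ~p2) -> p3): 0.15 ≤ 0.38, so result = 1
~p3: Gödel ¬ of 0.38 = 0 (operand ≠ 0)
(p2 /\ ~p3) = min(0.09, 0) = 0
((p2 /\ ~p3) -> p1): 0 ≤ 0.15, so result = 1
(((p1 \/ ~p2) -> p3) \/ ((p2 /\ ~p3) -> p1)) = max(1, 1) = 1
(p1 \/ (((p1 \/ ~p2) -> p3) \/ ((p2 /\ ~p3) -> p1))) = max(0.15, 1) = 1
(p1 -> p2): 0.15 > 0.09, so result = 0.09
((p1 \/ (((p1 \/ ~p2) -> p3) \/ ((p2 /\ ~p3) -> p1))) -> (p1 -> p2)): 1 > 0.09, so result = 0.09
((p3 \/ p2) -> ((p1 \/ (((p1 \/ ~p2) -> p3) \/ ((p2 /\ ~p3) -> p1))) -> (p1 -> p2))): 0.38 > 0.09, so result = 0.09
(p2 -> p2): 0.09 ≤ 0.09, so result = 1
(p2 -> p1): 0.09 ≤ 0.15, so result = 1
((p2 -> p2) /\ (p2 -> p1)) = min(1, 1) = 1
(p2 \/ ((p2 -> p2) /\ (p2 -> p1))) = max(0.09, 1) = 1
(p2 -> p3): 0.09 ≤ 0.38, so result = 1
((p2 \/ ((p2 -> p2) /\ (p2 -> p1))) /\ (p2 -> p3)) = min(1, 1) = 1
(((p3 \/ p2) -> ((p1 \/ (((p1 \/ ~p2) -> p3) \/ ((p2 /\ ~p3) -> p1))) -> (p1 -> p2))) /\ ((p2 \/ ((p2 -> p2) /\ (p2 -> p1))) /\ (p2 -> p3))) = min(0.09, 1) = 0.09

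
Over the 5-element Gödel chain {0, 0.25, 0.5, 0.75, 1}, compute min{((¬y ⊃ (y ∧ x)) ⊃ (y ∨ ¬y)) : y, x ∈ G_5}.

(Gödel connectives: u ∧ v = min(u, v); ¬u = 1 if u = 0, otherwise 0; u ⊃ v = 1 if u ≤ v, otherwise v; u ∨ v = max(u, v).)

The minimum is attained at y = 0.25, x = 0:
  ¬y: Gödel ¬ of 0.25 = 0 (operand ≠ 0)
  (y ∧ x) = min(0.25, 0) = 0
  (¬y ⊃ (y ∧ x)): 0 ≤ 0, so result = 1
  ¬y: Gödel ¬ of 0.25 = 0 (operand ≠ 0)
  (y ∨ ¬y) = max(0.25, 0) = 0.25
  ((¬y ⊃ (y ∧ x)) ⊃ (y ∨ ¬y)): 1 > 0.25, so result = 0.25
Checking all 25 assignments confirms none give a value below 0.25.

0.25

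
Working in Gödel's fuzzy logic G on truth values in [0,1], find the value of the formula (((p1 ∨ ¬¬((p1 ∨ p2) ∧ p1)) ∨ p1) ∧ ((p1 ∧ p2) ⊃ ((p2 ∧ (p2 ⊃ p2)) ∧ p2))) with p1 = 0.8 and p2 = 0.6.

(p1 ∨ p2) = max(0.8, 0.6) = 0.8
((p1 ∨ p2) ∧ p1) = min(0.8, 0.8) = 0.8
¬((p1 ∨ p2) ∧ p1): Gödel ¬ of 0.8 = 0 (operand ≠ 0)
¬¬((p1 ∨ p2) ∧ p1): Gödel ¬ of 0 = 1 (operand is 0)
(p1 ∨ ¬¬((p1 ∨ p2) ∧ p1)) = max(0.8, 1) = 1
((p1 ∨ ¬¬((p1 ∨ p2) ∧ p1)) ∨ p1) = max(1, 0.8) = 1
(p1 ∧ p2) = min(0.8, 0.6) = 0.6
(p2 ⊃ p2): 0.6 ≤ 0.6, so result = 1
(p2 ∧ (p2 ⊃ p2)) = min(0.6, 1) = 0.6
((p2 ∧ (p2 ⊃ p2)) ∧ p2) = min(0.6, 0.6) = 0.6
((p1 ∧ p2) ⊃ ((p2 ∧ (p2 ⊃ p2)) ∧ p2)): 0.6 ≤ 0.6, so result = 1
(((p1 ∨ ¬¬((p1 ∨ p2) ∧ p1)) ∨ p1) ∧ ((p1 ∧ p2) ⊃ ((p2 ∧ (p2 ⊃ p2)) ∧ p2))) = min(1, 1) = 1

1.00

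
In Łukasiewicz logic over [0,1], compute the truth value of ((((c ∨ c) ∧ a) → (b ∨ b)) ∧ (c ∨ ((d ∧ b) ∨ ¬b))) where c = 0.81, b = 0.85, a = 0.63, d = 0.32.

0.81

(c ∨ c) = max(0.81, 0.81) = 0.81
((c ∨ c) ∧ a) = min(0.81, 0.63) = 0.63
(b ∨ b) = max(0.85, 0.85) = 0.85
(((c ∨ c) ∧ a) → (b ∨ b)): min(1, 1 − 0.63 + 0.85) = 1
(d ∧ b) = min(0.32, 0.85) = 0.32
¬b: Łukasiewicz ¬ gives 1 − 0.85 = 0.15
((d ∧ b) ∨ ¬b) = max(0.32, 0.15) = 0.32
(c ∨ ((d ∧ b) ∨ ¬b)) = max(0.81, 0.32) = 0.81
((((c ∨ c) ∧ a) → (b ∨ b)) ∧ (c ∨ ((d ∧ b) ∨ ¬b))) = min(1, 0.81) = 0.81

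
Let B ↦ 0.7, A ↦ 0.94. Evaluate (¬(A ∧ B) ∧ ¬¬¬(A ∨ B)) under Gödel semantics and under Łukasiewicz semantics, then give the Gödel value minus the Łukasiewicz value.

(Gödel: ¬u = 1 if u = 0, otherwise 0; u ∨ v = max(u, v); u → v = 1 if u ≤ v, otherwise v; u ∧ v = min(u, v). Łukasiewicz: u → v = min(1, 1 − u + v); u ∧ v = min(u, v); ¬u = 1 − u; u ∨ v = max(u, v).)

Gödel evaluation:
  (A ∧ B) = min(0.94, 0.7) = 0.7
  ¬(A ∧ B): Gödel ¬ of 0.7 = 0 (operand ≠ 0)
  (A ∨ B) = max(0.94, 0.7) = 0.94
  ¬(A ∨ B): Gödel ¬ of 0.94 = 0 (operand ≠ 0)
  ¬¬(A ∨ B): Gödel ¬ of 0 = 1 (operand is 0)
  ¬¬¬(A ∨ B): Gödel ¬ of 1 = 0 (operand ≠ 0)
  (¬(A ∧ B) ∧ ¬¬¬(A ∨ B)) = min(0, 0) = 0
  Gödel value = 0
Łukasiewicz evaluation:
  (A ∧ B) = min(0.94, 0.7) = 0.7
  ¬(A ∧ B): Łukasiewicz ¬ gives 1 − 0.7 = 0.3
  (A ∨ B) = max(0.94, 0.7) = 0.94
  ¬(A ∨ B): Łukasiewicz ¬ gives 1 − 0.94 = 0.06
  ¬¬(A ∨ B): Łukasiewicz ¬ gives 1 − 0.06 = 0.94
  ¬¬¬(A ∨ B): Łukasiewicz ¬ gives 1 − 0.94 = 0.06
  (¬(A ∧ B) ∧ ¬¬¬(A ∨ B)) = min(0.3, 0.06) = 0.06
  Łukasiewicz value = 0.06
Difference: 0 − 0.06 = -0.06

-0.06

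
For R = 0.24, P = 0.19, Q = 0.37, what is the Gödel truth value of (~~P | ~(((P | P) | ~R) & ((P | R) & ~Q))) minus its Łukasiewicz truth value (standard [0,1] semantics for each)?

Gödel evaluation:
  ~P: Gödel ¬ of 0.19 = 0 (operand ≠ 0)
  ~~P: Gödel ¬ of 0 = 1 (operand is 0)
  (P | P) = max(0.19, 0.19) = 0.19
  ~R: Gödel ¬ of 0.24 = 0 (operand ≠ 0)
  ((P | P) | ~R) = max(0.19, 0) = 0.19
  (P | R) = max(0.19, 0.24) = 0.24
  ~Q: Gödel ¬ of 0.37 = 0 (operand ≠ 0)
  ((P | R) & ~Q) = min(0.24, 0) = 0
  (((P | P) | ~R) & ((P | R) & ~Q)) = min(0.19, 0) = 0
  ~(((P | P) | ~R) & ((P | R) & ~Q)): Gödel ¬ of 0 = 1 (operand is 0)
  (~~P | ~(((P | P) | ~R) & ((P | R) & ~Q))) = max(1, 1) = 1
  Gödel value = 1
Łukasiewicz evaluation:
  ~P: Łukasiewicz ¬ gives 1 − 0.19 = 0.81
  ~~P: Łukasiewicz ¬ gives 1 − 0.81 = 0.19
  (P | P) = max(0.19, 0.19) = 0.19
  ~R: Łukasiewicz ¬ gives 1 − 0.24 = 0.76
  ((P | P) | ~R) = max(0.19, 0.76) = 0.76
  (P | R) = max(0.19, 0.24) = 0.24
  ~Q: Łukasiewicz ¬ gives 1 − 0.37 = 0.63
  ((P | R) & ~Q) = min(0.24, 0.63) = 0.24
  (((P | P) | ~R) & ((P | R) & ~Q)) = min(0.76, 0.24) = 0.24
  ~(((P | P) | ~R) & ((P | R) & ~Q)): Łukasiewicz ¬ gives 1 − 0.24 = 0.76
  (~~P | ~(((P | P) | ~R) & ((P | R) & ~Q))) = max(0.19, 0.76) = 0.76
  Łukasiewicz value = 0.76
Difference: 1 − 0.76 = 0.24

0.24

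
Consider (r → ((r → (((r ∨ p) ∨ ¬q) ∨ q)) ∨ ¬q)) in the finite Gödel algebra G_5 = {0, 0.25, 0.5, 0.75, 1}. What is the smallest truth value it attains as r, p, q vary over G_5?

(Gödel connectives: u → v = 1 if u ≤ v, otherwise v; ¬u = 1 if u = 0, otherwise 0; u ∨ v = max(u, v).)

1.00

Every assignment gives 1. For instance at r = 0, p = 0, q = 0:
  (r ∨ p) = max(0, 0) = 0
  ¬q: Gödel ¬ of 0 = 1 (operand is 0)
  ((r ∨ p) ∨ ¬q) = max(0, 1) = 1
  (((r ∨ p) ∨ ¬q) ∨ q) = max(1, 0) = 1
  (r → (((r ∨ p) ∨ ¬q) ∨ q)): 0 ≤ 1, so result = 1
  ¬q: Gödel ¬ of 0 = 1 (operand is 0)
  ((r → (((r ∨ p) ∨ ¬q) ∨ q)) ∨ ¬q) = max(1, 1) = 1
  (r → ((r → (((r ∨ p) ∨ ¬q) ∨ q)) ∨ ¬q)): 0 ≤ 1, so result = 1
All 125 assignments give value 1 — the formula is a G_5-tautology.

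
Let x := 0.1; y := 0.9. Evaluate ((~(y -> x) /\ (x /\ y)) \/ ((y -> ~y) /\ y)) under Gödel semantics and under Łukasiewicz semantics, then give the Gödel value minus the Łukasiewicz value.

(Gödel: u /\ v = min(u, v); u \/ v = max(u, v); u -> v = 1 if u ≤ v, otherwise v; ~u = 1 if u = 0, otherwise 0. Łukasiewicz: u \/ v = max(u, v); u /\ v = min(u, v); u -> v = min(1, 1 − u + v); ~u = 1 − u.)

Gödel evaluation:
  (y -> x): 0.9 > 0.1, so result = 0.1
  ~(y -> x): Gödel ¬ of 0.1 = 0 (operand ≠ 0)
  (x /\ y) = min(0.1, 0.9) = 0.1
  (~(y -> x) /\ (x /\ y)) = min(0, 0.1) = 0
  ~y: Gödel ¬ of 0.9 = 0 (operand ≠ 0)
  (y -> ~y): 0.9 > 0, so result = 0
  ((y -> ~y) /\ y) = min(0, 0.9) = 0
  ((~(y -> x) /\ (x /\ y)) \/ ((y -> ~y) /\ y)) = max(0, 0) = 0
  Gödel value = 0
Łukasiewicz evaluation:
  (y -> x): min(1, 1 − 0.9 + 0.1) = 0.2
  ~(y -> x): Łukasiewicz ¬ gives 1 − 0.2 = 0.8
  (x /\ y) = min(0.1, 0.9) = 0.1
  (~(y -> x) /\ (x /\ y)) = min(0.8, 0.1) = 0.1
  ~y: Łukasiewicz ¬ gives 1 − 0.9 = 0.1
  (y -> ~y): min(1, 1 − 0.9 + 0.1) = 0.2
  ((y -> ~y) /\ y) = min(0.2, 0.9) = 0.2
  ((~(y -> x) /\ (x /\ y)) \/ ((y -> ~y) /\ y)) = max(0.1, 0.2) = 0.2
  Łukasiewicz value = 0.2
Difference: 0 − 0.2 = -0.20

-0.20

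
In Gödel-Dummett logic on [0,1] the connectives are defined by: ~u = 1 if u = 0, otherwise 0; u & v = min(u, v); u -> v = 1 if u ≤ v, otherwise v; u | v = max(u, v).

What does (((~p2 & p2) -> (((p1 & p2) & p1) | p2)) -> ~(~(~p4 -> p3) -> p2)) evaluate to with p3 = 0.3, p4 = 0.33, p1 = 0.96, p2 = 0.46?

0.00

~p2: Gödel ¬ of 0.46 = 0 (operand ≠ 0)
(~p2 & p2) = min(0, 0.46) = 0
(p1 & p2) = min(0.96, 0.46) = 0.46
((p1 & p2) & p1) = min(0.46, 0.96) = 0.46
(((p1 & p2) & p1) | p2) = max(0.46, 0.46) = 0.46
((~p2 & p2) -> (((p1 & p2) & p1) | p2)): 0 ≤ 0.46, so result = 1
~p4: Gödel ¬ of 0.33 = 0 (operand ≠ 0)
(~p4 -> p3): 0 ≤ 0.3, so result = 1
~(~p4 -> p3): Gödel ¬ of 1 = 0 (operand ≠ 0)
(~(~p4 -> p3) -> p2): 0 ≤ 0.46, so result = 1
~(~(~p4 -> p3) -> p2): Gödel ¬ of 1 = 0 (operand ≠ 0)
(((~p2 & p2) -> (((p1 & p2) & p1) | p2)) -> ~(~(~p4 -> p3) -> p2)): 1 > 0, so result = 0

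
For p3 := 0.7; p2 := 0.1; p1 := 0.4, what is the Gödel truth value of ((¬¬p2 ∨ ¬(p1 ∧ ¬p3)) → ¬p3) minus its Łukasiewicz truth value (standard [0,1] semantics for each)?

Gödel evaluation:
  ¬p2: Gödel ¬ of 0.1 = 0 (operand ≠ 0)
  ¬¬p2: Gödel ¬ of 0 = 1 (operand is 0)
  ¬p3: Gödel ¬ of 0.7 = 0 (operand ≠ 0)
  (p1 ∧ ¬p3) = min(0.4, 0) = 0
  ¬(p1 ∧ ¬p3): Gödel ¬ of 0 = 1 (operand is 0)
  (¬¬p2 ∨ ¬(p1 ∧ ¬p3)) = max(1, 1) = 1
  ¬p3: Gödel ¬ of 0.7 = 0 (operand ≠ 0)
  ((¬¬p2 ∨ ¬(p1 ∧ ¬p3)) → ¬p3): 1 > 0, so result = 0
  Gödel value = 0
Łukasiewicz evaluation:
  ¬p2: Łukasiewicz ¬ gives 1 − 0.1 = 0.9
  ¬¬p2: Łukasiewicz ¬ gives 1 − 0.9 = 0.1
  ¬p3: Łukasiewicz ¬ gives 1 − 0.7 = 0.3
  (p1 ∧ ¬p3) = min(0.4, 0.3) = 0.3
  ¬(p1 ∧ ¬p3): Łukasiewicz ¬ gives 1 − 0.3 = 0.7
  (¬¬p2 ∨ ¬(p1 ∧ ¬p3)) = max(0.1, 0.7) = 0.7
  ¬p3: Łukasiewicz ¬ gives 1 − 0.7 = 0.3
  ((¬¬p2 ∨ ¬(p1 ∧ ¬p3)) → ¬p3): min(1, 1 − 0.7 + 0.3) = 0.6
  Łukasiewicz value = 0.6
Difference: 0 − 0.6 = -0.60

-0.60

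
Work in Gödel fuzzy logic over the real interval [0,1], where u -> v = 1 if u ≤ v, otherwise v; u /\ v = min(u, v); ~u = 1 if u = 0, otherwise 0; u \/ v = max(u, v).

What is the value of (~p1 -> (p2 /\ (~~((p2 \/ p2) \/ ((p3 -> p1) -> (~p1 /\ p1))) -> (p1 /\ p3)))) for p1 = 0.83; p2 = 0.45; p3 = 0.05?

~p1: Gödel ¬ of 0.83 = 0 (operand ≠ 0)
(p2 \/ p2) = max(0.45, 0.45) = 0.45
(p3 -> p1): 0.05 ≤ 0.83, so result = 1
~p1: Gödel ¬ of 0.83 = 0 (operand ≠ 0)
(~p1 /\ p1) = min(0, 0.83) = 0
((p3 -> p1) -> (~p1 /\ p1)): 1 > 0, so result = 0
((p2 \/ p2) \/ ((p3 -> p1) -> (~p1 /\ p1))) = max(0.45, 0) = 0.45
~((p2 \/ p2) \/ ((p3 -> p1) -> (~p1 /\ p1))): Gödel ¬ of 0.45 = 0 (operand ≠ 0)
~~((p2 \/ p2) \/ ((p3 -> p1) -> (~p1 /\ p1))): Gödel ¬ of 0 = 1 (operand is 0)
(p1 /\ p3) = min(0.83, 0.05) = 0.05
(~~((p2 \/ p2) \/ ((p3 -> p1) -> (~p1 /\ p1))) -> (p1 /\ p3)): 1 > 0.05, so result = 0.05
(p2 /\ (~~((p2 \/ p2) \/ ((p3 -> p1) -> (~p1 /\ p1))) -> (p1 /\ p3))) = min(0.45, 0.05) = 0.05
(~p1 -> (p2 /\ (~~((p2 \/ p2) \/ ((p3 -> p1) -> (~p1 /\ p1))) -> (p1 /\ p3)))): 0 ≤ 0.05, so result = 1

1.00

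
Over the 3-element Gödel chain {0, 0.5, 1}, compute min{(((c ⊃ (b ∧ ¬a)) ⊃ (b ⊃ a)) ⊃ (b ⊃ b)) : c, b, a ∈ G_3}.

1.00

Every assignment gives 1. For instance at c = 0, b = 0, a = 0:
  ¬a: Gödel ¬ of 0 = 1 (operand is 0)
  (b ∧ ¬a) = min(0, 1) = 0
  (c ⊃ (b ∧ ¬a)): 0 ≤ 0, so result = 1
  (b ⊃ a): 0 ≤ 0, so result = 1
  ((c ⊃ (b ∧ ¬a)) ⊃ (b ⊃ a)): 1 ≤ 1, so result = 1
  (b ⊃ b): 0 ≤ 0, so result = 1
  (((c ⊃ (b ∧ ¬a)) ⊃ (b ⊃ a)) ⊃ (b ⊃ b)): 1 ≤ 1, so result = 1
All 27 assignments give value 1 — the formula is a G_3-tautology.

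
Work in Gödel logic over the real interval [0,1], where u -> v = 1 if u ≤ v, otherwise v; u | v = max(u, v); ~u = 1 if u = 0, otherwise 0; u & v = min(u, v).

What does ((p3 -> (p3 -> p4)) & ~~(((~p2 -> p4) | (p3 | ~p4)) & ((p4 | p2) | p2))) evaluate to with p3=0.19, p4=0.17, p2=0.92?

0.17

(p3 -> p4): 0.19 > 0.17, so result = 0.17
(p3 -> (p3 -> p4)): 0.19 > 0.17, so result = 0.17
~p2: Gödel ¬ of 0.92 = 0 (operand ≠ 0)
(~p2 -> p4): 0 ≤ 0.17, so result = 1
~p4: Gödel ¬ of 0.17 = 0 (operand ≠ 0)
(p3 | ~p4) = max(0.19, 0) = 0.19
((~p2 -> p4) | (p3 | ~p4)) = max(1, 0.19) = 1
(p4 | p2) = max(0.17, 0.92) = 0.92
((p4 | p2) | p2) = max(0.92, 0.92) = 0.92
(((~p2 -> p4) | (p3 | ~p4)) & ((p4 | p2) | p2)) = min(1, 0.92) = 0.92
~(((~p2 -> p4) | (p3 | ~p4)) & ((p4 | p2) | p2)): Gödel ¬ of 0.92 = 0 (operand ≠ 0)
~~(((~p2 -> p4) | (p3 | ~p4)) & ((p4 | p2) | p2)): Gödel ¬ of 0 = 1 (operand is 0)
((p3 -> (p3 -> p4)) & ~~(((~p2 -> p4) | (p3 | ~p4)) & ((p4 | p2) | p2))) = min(0.17, 1) = 0.17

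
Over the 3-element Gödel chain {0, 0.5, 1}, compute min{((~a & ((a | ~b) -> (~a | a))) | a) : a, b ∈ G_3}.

0.50

The minimum is attained at a = 0.5, b = 0:
  ~a: Gödel ¬ of 0.5 = 0 (operand ≠ 0)
  ~b: Gödel ¬ of 0 = 1 (operand is 0)
  (a | ~b) = max(0.5, 1) = 1
  ~a: Gödel ¬ of 0.5 = 0 (operand ≠ 0)
  (~a | a) = max(0, 0.5) = 0.5
  ((a | ~b) -> (~a | a)): 1 > 0.5, so result = 0.5
  (~a & ((a | ~b) -> (~a | a))) = min(0, 0.5) = 0
  ((~a & ((a | ~b) -> (~a | a))) | a) = max(0, 0.5) = 0.5
Checking all 9 assignments confirms none give a value below 0.50.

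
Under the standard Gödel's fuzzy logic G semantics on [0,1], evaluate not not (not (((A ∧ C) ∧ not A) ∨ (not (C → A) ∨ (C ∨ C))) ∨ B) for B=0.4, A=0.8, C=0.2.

(A ∧ C) = min(0.8, 0.2) = 0.2
not A: Gödel ¬ of 0.8 = 0 (operand ≠ 0)
((A ∧ C) ∧ not A) = min(0.2, 0) = 0
(C → A): 0.2 ≤ 0.8, so result = 1
not (C → A): Gödel ¬ of 1 = 0 (operand ≠ 0)
(C ∨ C) = max(0.2, 0.2) = 0.2
(not (C → A) ∨ (C ∨ C)) = max(0, 0.2) = 0.2
(((A ∧ C) ∧ not A) ∨ (not (C → A) ∨ (C ∨ C))) = max(0, 0.2) = 0.2
not (((A ∧ C) ∧ not A) ∨ (not (C → A) ∨ (C ∨ C))): Gödel ¬ of 0.2 = 0 (operand ≠ 0)
(not (((A ∧ C) ∧ not A) ∨ (not (C → A) ∨ (C ∨ C))) ∨ B) = max(0, 0.4) = 0.4
not (not (((A ∧ C) ∧ not A) ∨ (not (C → A) ∨ (C ∨ C))) ∨ B): Gödel ¬ of 0.4 = 0 (operand ≠ 0)
not not (not (((A ∧ C) ∧ not A) ∨ (not (C → A) ∨ (C ∨ C))) ∨ B): Gödel ¬ of 0 = 1 (operand is 0)

1.00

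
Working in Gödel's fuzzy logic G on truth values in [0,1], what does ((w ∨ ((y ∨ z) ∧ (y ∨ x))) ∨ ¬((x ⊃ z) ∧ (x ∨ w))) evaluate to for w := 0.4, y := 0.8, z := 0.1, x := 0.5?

0.80

(y ∨ z) = max(0.8, 0.1) = 0.8
(y ∨ x) = max(0.8, 0.5) = 0.8
((y ∨ z) ∧ (y ∨ x)) = min(0.8, 0.8) = 0.8
(w ∨ ((y ∨ z) ∧ (y ∨ x))) = max(0.4, 0.8) = 0.8
(x ⊃ z): 0.5 > 0.1, so result = 0.1
(x ∨ w) = max(0.5, 0.4) = 0.5
((x ⊃ z) ∧ (x ∨ w)) = min(0.1, 0.5) = 0.1
¬((x ⊃ z) ∧ (x ∨ w)): Gödel ¬ of 0.1 = 0 (operand ≠ 0)
((w ∨ ((y ∨ z) ∧ (y ∨ x))) ∨ ¬((x ⊃ z) ∧ (x ∨ w))) = max(0.8, 0) = 0.8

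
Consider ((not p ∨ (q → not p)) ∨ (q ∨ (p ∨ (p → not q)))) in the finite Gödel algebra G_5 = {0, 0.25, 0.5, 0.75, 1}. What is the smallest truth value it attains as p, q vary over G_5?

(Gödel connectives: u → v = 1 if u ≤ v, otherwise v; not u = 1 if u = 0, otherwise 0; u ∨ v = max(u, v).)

The minimum is attained at p = 0.25, q = 0.25:
  not p: Gödel ¬ of 0.25 = 0 (operand ≠ 0)
  not p: Gödel ¬ of 0.25 = 0 (operand ≠ 0)
  (q → not p): 0.25 > 0, so result = 0
  (not p ∨ (q → not p)) = max(0, 0) = 0
  not q: Gödel ¬ of 0.25 = 0 (operand ≠ 0)
  (p → not q): 0.25 > 0, so result = 0
  (p ∨ (p → not q)) = max(0.25, 0) = 0.25
  (q ∨ (p ∨ (p → not q))) = max(0.25, 0.25) = 0.25
  ((not p ∨ (q → not p)) ∨ (q ∨ (p ∨ (p → not q)))) = max(0, 0.25) = 0.25
Checking all 25 assignments confirms none give a value below 0.25.

0.25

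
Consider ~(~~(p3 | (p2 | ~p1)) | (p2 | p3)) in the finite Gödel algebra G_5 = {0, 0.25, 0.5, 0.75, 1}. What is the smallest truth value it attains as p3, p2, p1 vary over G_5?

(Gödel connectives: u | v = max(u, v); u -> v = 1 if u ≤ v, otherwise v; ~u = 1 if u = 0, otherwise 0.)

0.00

The minimum is attained at p3 = 0, p2 = 0, p1 = 0:
  ~p1: Gödel ¬ of 0 = 1 (operand is 0)
  (p2 | ~p1) = max(0, 1) = 1
  (p3 | (p2 | ~p1)) = max(0, 1) = 1
  ~(p3 | (p2 | ~p1)): Gödel ¬ of 1 = 0 (operand ≠ 0)
  ~~(p3 | (p2 | ~p1)): Gödel ¬ of 0 = 1 (operand is 0)
  (p2 | p3) = max(0, 0) = 0
  (~~(p3 | (p2 | ~p1)) | (p2 | p3)) = max(1, 0) = 1
  ~(~~(p3 | (p2 | ~p1)) | (p2 | p3)): Gödel ¬ of 1 = 0 (operand ≠ 0)
Checking all 125 assignments confirms none give a value below 0.00.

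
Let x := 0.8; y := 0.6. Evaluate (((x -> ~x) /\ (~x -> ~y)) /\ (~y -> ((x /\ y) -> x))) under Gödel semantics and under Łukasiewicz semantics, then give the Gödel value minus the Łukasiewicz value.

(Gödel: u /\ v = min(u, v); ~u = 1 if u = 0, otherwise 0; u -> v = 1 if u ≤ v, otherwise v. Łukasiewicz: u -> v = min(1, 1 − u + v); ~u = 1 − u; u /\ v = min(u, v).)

-0.40

Gödel evaluation:
  ~x: Gödel ¬ of 0.8 = 0 (operand ≠ 0)
  (x -> ~x): 0.8 > 0, so result = 0
  ~x: Gödel ¬ of 0.8 = 0 (operand ≠ 0)
  ~y: Gödel ¬ of 0.6 = 0 (operand ≠ 0)
  (~x -> ~y): 0 ≤ 0, so result = 1
  ((x -> ~x) /\ (~x -> ~y)) = min(0, 1) = 0
  ~y: Gödel ¬ of 0.6 = 0 (operand ≠ 0)
  (x /\ y) = min(0.8, 0.6) = 0.6
  ((x /\ y) -> x): 0.6 ≤ 0.8, so result = 1
  (~y -> ((x /\ y) -> x)): 0 ≤ 1, so result = 1
  (((x -> ~x) /\ (~x -> ~y)) /\ (~y -> ((x /\ y) -> x))) = min(0, 1) = 0
  Gödel value = 0
Łukasiewicz evaluation:
  ~x: Łukasiewicz ¬ gives 1 − 0.8 = 0.2
  (x -> ~x): min(1, 1 − 0.8 + 0.2) = 0.4
  ~x: Łukasiewicz ¬ gives 1 − 0.8 = 0.2
  ~y: Łukasiewicz ¬ gives 1 − 0.6 = 0.4
  (~x -> ~y): min(1, 1 − 0.2 + 0.4) = 1
  ((x -> ~x) /\ (~x -> ~y)) = min(0.4, 1) = 0.4
  ~y: Łukasiewicz ¬ gives 1 − 0.6 = 0.4
  (x /\ y) = min(0.8, 0.6) = 0.6
  ((x /\ y) -> x): min(1, 1 − 0.6 + 0.8) = 1
  (~y -> ((x /\ y) -> x)): min(1, 1 − 0.4 + 1) = 1
  (((x -> ~x) /\ (~x -> ~y)) /\ (~y -> ((x /\ y) -> x))) = min(0.4, 1) = 0.4
  Łukasiewicz value = 0.4
Difference: 0 − 0.4 = -0.40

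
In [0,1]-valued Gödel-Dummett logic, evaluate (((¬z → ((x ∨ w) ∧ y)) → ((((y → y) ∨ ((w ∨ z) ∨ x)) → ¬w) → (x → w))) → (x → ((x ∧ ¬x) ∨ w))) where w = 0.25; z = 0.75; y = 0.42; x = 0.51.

0.25

¬z: Gödel ¬ of 0.75 = 0 (operand ≠ 0)
(x ∨ w) = max(0.51, 0.25) = 0.51
((x ∨ w) ∧ y) = min(0.51, 0.42) = 0.42
(¬z → ((x ∨ w) ∧ y)): 0 ≤ 0.42, so result = 1
(y → y): 0.42 ≤ 0.42, so result = 1
(w ∨ z) = max(0.25, 0.75) = 0.75
((w ∨ z) ∨ x) = max(0.75, 0.51) = 0.75
((y → y) ∨ ((w ∨ z) ∨ x)) = max(1, 0.75) = 1
¬w: Gödel ¬ of 0.25 = 0 (operand ≠ 0)
(((y → y) ∨ ((w ∨ z) ∨ x)) → ¬w): 1 > 0, so result = 0
(x → w): 0.51 > 0.25, so result = 0.25
((((y → y) ∨ ((w ∨ z) ∨ x)) → ¬w) → (x → w)): 0 ≤ 0.25, so result = 1
((¬z → ((x ∨ w) ∧ y)) → ((((y → y) ∨ ((w ∨ z) ∨ x)) → ¬w) → (x → w))): 1 ≤ 1, so result = 1
¬x: Gödel ¬ of 0.51 = 0 (operand ≠ 0)
(x ∧ ¬x) = min(0.51, 0) = 0
((x ∧ ¬x) ∨ w) = max(0, 0.25) = 0.25
(x → ((x ∧ ¬x) ∨ w)): 0.51 > 0.25, so result = 0.25
(((¬z → ((x ∨ w) ∧ y)) → ((((y → y) ∨ ((w ∨ z) ∨ x)) → ¬w) → (x → w))) → (x → ((x ∧ ¬x) ∨ w))): 1 > 0.25, so result = 0.25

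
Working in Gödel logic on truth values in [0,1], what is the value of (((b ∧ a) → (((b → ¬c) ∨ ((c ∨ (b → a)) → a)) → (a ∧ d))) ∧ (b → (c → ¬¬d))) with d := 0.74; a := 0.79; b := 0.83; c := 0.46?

(b ∧ a) = min(0.83, 0.79) = 0.79
¬c: Gödel ¬ of 0.46 = 0 (operand ≠ 0)
(b → ¬c): 0.83 > 0, so result = 0
(b → a): 0.83 > 0.79, so result = 0.79
(c ∨ (b → a)) = max(0.46, 0.79) = 0.79
((c ∨ (b → a)) → a): 0.79 ≤ 0.79, so result = 1
((b → ¬c) ∨ ((c ∨ (b → a)) → a)) = max(0, 1) = 1
(a ∧ d) = min(0.79, 0.74) = 0.74
(((b → ¬c) ∨ ((c ∨ (b → a)) → a)) → (a ∧ d)): 1 > 0.74, so result = 0.74
((b ∧ a) → (((b → ¬c) ∨ ((c ∨ (b → a)) → a)) → (a ∧ d))): 0.79 > 0.74, so result = 0.74
¬d: Gödel ¬ of 0.74 = 0 (operand ≠ 0)
¬¬d: Gödel ¬ of 0 = 1 (operand is 0)
(c → ¬¬d): 0.46 ≤ 1, so result = 1
(b → (c → ¬¬d)): 0.83 ≤ 1, so result = 1
(((b ∧ a) → (((b → ¬c) ∨ ((c ∨ (b → a)) → a)) → (a ∧ d))) ∧ (b → (c → ¬¬d))) = min(0.74, 1) = 0.74

0.74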